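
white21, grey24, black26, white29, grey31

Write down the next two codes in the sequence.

Shade: repeats white → grey → black, so white, grey, black, white, grey → black → white.
Second component — alternating steps +3, +2, +3, +2, …: 21, 24, 26, 29, 31 → 34 → 36.
Putting the parts together: black34 and then white36.

black34 then white36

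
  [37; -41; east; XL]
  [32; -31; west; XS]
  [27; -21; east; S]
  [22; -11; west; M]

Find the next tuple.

First component: −5 each step; 37, 32, 27, 22 → 17.
Second component: +10 each step, so -41, -31, -21, -11 → -1.
Direction — alternates east ↔ west: east, west, east, west → east.
For the size, runs through clothing sizes XS→XL: XL, XS, S, M → L.
So the next tuple is [17; -1; east; L].

[17; -1; east; L]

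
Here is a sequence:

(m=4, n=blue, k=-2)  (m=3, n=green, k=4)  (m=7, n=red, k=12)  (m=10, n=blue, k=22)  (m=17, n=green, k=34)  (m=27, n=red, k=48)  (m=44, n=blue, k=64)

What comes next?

M — each term is the sum of the two before it: 4, 3, 7, 10, 17, 27, 44 → 71.
N: repeats blue → green → red, so blue, green, red, blue, green, red, blue → green.
K: differences are 6, 8, 10, … (increasing by 2 each time); -2, 4, 12, 22, 34, 48, 64 → 82.
Combining the parts gives (m=71, n=green, k=82).

(m=71, n=green, k=82)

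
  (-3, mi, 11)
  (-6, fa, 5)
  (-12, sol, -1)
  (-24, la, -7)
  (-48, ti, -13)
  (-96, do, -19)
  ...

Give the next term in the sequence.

First entry: ×2 each step, so -3, -6, -12, -24, -48, -96 → -192.
For the note, runs through the solfège scale do→ti: mi, fa, sol, la, ti, do → re.
Third entry: 11, 5, -1, -7, -13, -19 → -25 (−6 each step).
So the next term is (-192, re, -25).

(-192, re, -25)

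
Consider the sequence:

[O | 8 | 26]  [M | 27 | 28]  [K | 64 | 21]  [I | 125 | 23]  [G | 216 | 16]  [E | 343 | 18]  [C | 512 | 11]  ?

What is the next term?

[A | 729 | 13]

Letter: letters move back 2 places in the alphabet; O, M, K, I, G, E, C → A.
For the second component, perfect cubes: 2³, 3³, 4³, …: 8, 27, 64, 125, 216, 343, 512 → 729.
Third component — alternating steps +2, −7, +2, −7, …: 26, 28, 21, 23, 16, 18, 11 → 13.
So the next term is [A | 729 | 13].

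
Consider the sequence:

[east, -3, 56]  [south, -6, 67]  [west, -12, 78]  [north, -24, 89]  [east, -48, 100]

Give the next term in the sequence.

Direction: repeats east → south → west → north; east, south, west, north, east → south.
For the second slot, ×2 each step: -3, -6, -12, -24, -48 → -96.
Third slot — +11 each step: 56, 67, 78, 89, 100 → 111.
So the next term is [south, -96, 111].

[south, -96, 111]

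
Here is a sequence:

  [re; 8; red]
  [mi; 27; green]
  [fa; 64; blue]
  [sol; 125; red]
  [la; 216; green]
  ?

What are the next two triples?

Note goes re, mi, fa, sol, la → ti → do (runs through the solfège scale do→ti).
For the second component, perfect cubes: 2³, 3³, 4³, …: 8, 27, 64, 125, 216 → 343 → 512.
Colour: repeats red → green → blue; red, green, blue, red, green → blue → red.
Putting the parts together: [ti; 343; blue] and then [do; 512; red].

[ti; 343; blue], [do; 512; red]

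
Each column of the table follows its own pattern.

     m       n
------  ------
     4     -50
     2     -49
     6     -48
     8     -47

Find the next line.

Column m goes 4, 2, 6, 8 → 14 (each term is the sum of the two before it).
Column n: +1 each step, so -50, -49, -48, -47 → -46.
So the next line is 14  -46.

14  -46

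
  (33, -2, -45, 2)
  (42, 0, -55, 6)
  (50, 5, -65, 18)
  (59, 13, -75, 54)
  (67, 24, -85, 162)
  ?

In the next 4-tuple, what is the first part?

76

First part — alternating steps +9, +8, +9, +8, …: 33, 42, 50, 59, 67 → 76.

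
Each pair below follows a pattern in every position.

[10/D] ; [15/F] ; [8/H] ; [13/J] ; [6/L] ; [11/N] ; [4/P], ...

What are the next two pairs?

[9/R], [2/T]

First coordinate: 10, 15, 8, 13, 6, 11, 4 → 9 → 2 (alternating steps +5, −7, +5, −7, …).
Letter: letters move forward 2 places in the alphabet, so D, F, H, J, L, N, P → R → T.
Putting the parts together: [9/R] and then [2/T].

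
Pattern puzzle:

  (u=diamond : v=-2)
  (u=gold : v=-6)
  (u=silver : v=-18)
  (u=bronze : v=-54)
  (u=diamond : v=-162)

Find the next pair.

(u=gold : v=-486)

U: repeats diamond → gold → silver → bronze; diamond, gold, silver, bronze, diamond → gold.
V: ×3 each step, so -2, -6, -18, -54, -162 → -486.
Combining the parts gives (u=gold : v=-486).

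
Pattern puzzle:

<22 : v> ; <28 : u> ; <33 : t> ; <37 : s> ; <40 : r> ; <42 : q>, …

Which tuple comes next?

First entry goes 22, 28, 33, 37, 40, 42 → 43 (differences are 6, 5, 4, … (decreasing by 1 each time)).
Letter: letters move back 1 place in the alphabet; v, u, t, s, r, q → p.
Combining the parts gives <43 : p>.

<43 : p>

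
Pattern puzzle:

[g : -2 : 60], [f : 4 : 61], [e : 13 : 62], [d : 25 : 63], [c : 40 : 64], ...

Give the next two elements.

For the letter, letters move back 1 place in the alphabet: g, f, e, d, c → b → a.
Second part: -2, 4, 13, 25, 40 → 58 → 79 (differences are 6, 9, 12, … (increasing by 3 each time)).
Third part — +1 each step: 60, 61, 62, 63, 64 → 65 → 66.
So the next two elements are [b : 58 : 65] and [a : 79 : 66].

[b : 58 : 65], [a : 79 : 66]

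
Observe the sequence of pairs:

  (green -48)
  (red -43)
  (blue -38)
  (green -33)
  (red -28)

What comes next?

(blue -23)

Colour — repeats green → red → blue: green, red, blue, green, red → blue.
Second entry: -48, -43, -38, -33, -28 → -23 (+5 each step).
Combining the parts gives (blue -23).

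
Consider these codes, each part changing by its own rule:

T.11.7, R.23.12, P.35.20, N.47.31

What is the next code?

L.59.45

Letter: letters move back 2 places in the alphabet; T, R, P, N → L.
For the second component, +12 each step: 11, 23, 35, 47 → 59.
Third component: differences are 5, 8, 11, … (increasing by 3 each time), so 7, 12, 20, 31 → 45.
Combining the parts gives L.59.45.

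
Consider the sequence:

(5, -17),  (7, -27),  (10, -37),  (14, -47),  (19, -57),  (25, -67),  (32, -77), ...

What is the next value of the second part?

For the second part, −10 each step: -17, -27, -37, -47, -57, -67, -77 → -87.

-87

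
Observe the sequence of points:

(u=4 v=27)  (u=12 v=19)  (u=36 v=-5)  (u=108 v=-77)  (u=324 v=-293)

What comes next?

(u=972 v=-941)

U: 4, 12, 36, 108, 324 → 972 (×3 each step).
V: together with the u always sums to 31, so 27, 19, -5, -77, -293 → -941.
So the next point is (u=972 v=-941).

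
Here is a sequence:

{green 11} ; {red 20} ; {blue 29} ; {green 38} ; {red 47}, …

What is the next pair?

Colour: green, red, blue, green, red → blue (repeats green → red → blue).
Second value — +9 each step: 11, 20, 29, 38, 47 → 56.
Putting it together: {blue 56}.

{blue 56}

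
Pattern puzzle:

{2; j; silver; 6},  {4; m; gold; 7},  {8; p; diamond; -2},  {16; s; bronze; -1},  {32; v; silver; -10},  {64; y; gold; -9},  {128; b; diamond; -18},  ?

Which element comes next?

{256; e; bronze; -17}

First value: ×2 each step, so 2, 4, 8, 16, 32, 64, 128 → 256.
Letter: letters move forward 3 places in the alphabet, wrapping Z→A; j, m, p, s, v, y, b → e.
For the rank, repeats silver → gold → diamond → bronze: silver, gold, diamond, bronze, silver, gold, diamond → bronze.
Fourth value: alternating steps +1, −9, +1, −9, …; 6, 7, -2, -1, -10, -9, -18 → -17.
Combining the parts gives {256; e; bronze; -17}.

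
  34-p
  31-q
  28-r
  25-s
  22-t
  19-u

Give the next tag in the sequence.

First component: −3 each step; 34, 31, 28, 25, 22, 19 → 16.
For the letter, letters move forward 1 place in the alphabet: p, q, r, s, t, u → v.
Combining the parts gives 16-v.

16-v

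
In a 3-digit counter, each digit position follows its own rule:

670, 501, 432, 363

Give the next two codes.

First digit — −1 each step, mod 10: 6, 5, 4, 3 → 2 → 1.
Second digit goes 7, 0, 3, 6 → 9 → 2 (+3 each step, mod 10).
Third digit: +1 each step, mod 10, so 0, 1, 2, 3 → 4 → 5.
Putting the parts together: 294 and then 125.

294, 125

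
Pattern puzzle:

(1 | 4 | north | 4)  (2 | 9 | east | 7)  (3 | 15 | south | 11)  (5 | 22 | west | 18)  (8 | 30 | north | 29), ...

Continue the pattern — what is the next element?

(13 | 39 | east | 47)

First part: each term is the sum of the two before it; 1, 2, 3, 5, 8 → 13.
For the second part, differences are 5, 6, 7, … (increasing by 1 each time): 4, 9, 15, 22, 30 → 39.
Direction: repeats north → east → south → west; north, east, south, west, north → east.
Fourth part: each term is the sum of the two before it; 4, 7, 11, 18, 29 → 47.
Putting it together: (13 | 39 | east | 47).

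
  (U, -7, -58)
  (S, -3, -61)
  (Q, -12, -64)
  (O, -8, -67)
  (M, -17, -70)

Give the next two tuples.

(K, -13, -73), (I, -22, -76)

Letter: U, S, Q, O, M → K → I (letters move back 2 places in the alphabet).
Second entry goes -7, -3, -12, -8, -17 → -13 → -22 (alternating steps +4, −9, +4, −9, …).
Third entry — −3 each step: -58, -61, -64, -67, -70 → -73 → -76.
Putting the parts together: (K, -13, -73) and then (I, -22, -76).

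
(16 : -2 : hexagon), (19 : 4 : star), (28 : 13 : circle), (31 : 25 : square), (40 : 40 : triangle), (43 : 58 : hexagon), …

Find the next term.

First coordinate: alternating steps +3, +9, +3, +9, …; 16, 19, 28, 31, 40, 43 → 52.
Second coordinate — differences are 6, 9, 12, … (increasing by 3 each time): -2, 4, 13, 25, 40, 58 → 79.
Shape: repeats hexagon → star → circle → square → triangle, so hexagon, star, circle, square, triangle, hexagon → star.
Putting it together: (52 : 79 : star).

(52 : 79 : star)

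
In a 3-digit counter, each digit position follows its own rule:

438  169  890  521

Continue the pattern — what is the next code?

First digit: −3 each step, mod 10, so 4, 1, 8, 5 → 2.
For the second digit, +3 each step, mod 10: 3, 6, 9, 2 → 5.
Third digit — +1 each step, mod 10: 8, 9, 0, 1 → 2.
Putting it together: 252.

252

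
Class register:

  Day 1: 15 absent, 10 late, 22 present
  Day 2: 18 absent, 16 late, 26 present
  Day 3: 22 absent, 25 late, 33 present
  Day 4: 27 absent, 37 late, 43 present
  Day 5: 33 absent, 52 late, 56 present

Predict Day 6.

Absent: differences are 3, 4, 5, … (increasing by 1 each time), so 15, 18, 22, 27, 33 → 40.
Late goes 10, 16, 25, 37, 52 → 70 (differences are 6, 9, 12, … (increasing by 3 each time)).
Present: differences are 4, 7, 10, … (increasing by 3 each time), so 22, 26, 33, 43, 56 → 72.
Putting it together: 40 absent, 70 late, 72 present.

40 absent, 70 late, 72 present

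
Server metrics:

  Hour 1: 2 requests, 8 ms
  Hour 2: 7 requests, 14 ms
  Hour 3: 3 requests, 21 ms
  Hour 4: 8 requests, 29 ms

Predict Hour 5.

Requests: 2, 7, 3, 8 → 4 (alternating steps +5, −4, +5, −4, …).
Ms: differences are 6, 7, 8, … (increasing by 1 each time), so 8, 14, 21, 29 → 38.
So the next line is 4 requests, 38 ms.

4 requests, 38 ms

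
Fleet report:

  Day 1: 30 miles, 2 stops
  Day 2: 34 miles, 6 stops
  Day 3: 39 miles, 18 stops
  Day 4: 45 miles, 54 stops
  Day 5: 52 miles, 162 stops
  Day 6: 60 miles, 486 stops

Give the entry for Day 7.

69 miles, 1458 stops

Miles goes 30, 34, 39, 45, 52, 60 → 69 (differences are 4, 5, 6, … (increasing by 1 each time)).
Stops: ×3 each step; 2, 6, 18, 54, 162, 486 → 1458.
Combining the parts gives 69 miles, 1458 stops.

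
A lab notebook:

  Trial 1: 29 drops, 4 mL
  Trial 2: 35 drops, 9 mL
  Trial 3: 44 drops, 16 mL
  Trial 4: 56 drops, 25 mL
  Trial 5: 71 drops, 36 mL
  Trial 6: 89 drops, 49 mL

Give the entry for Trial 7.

110 drops, 64 mL

Drops: differences are 6, 9, 12, … (increasing by 3 each time); 29, 35, 44, 56, 71, 89 → 110.
ML goes 4, 9, 16, 25, 36, 49 → 64 (perfect squares: 2², 3², 4², …).
Putting it together: 110 drops, 64 mL.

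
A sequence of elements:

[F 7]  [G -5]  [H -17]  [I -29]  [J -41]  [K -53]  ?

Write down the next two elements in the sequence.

[L -65], [M -77]

Letter: letters move forward 1 place in the alphabet, so F, G, H, I, J, K → L → M.
Second component goes 7, -5, -17, -29, -41, -53 → -65 → -77 (−12 each step).
So the next two elements are [L -65] and [M -77].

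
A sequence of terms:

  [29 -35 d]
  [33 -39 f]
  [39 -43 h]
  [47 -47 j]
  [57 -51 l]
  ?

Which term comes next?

[69 -55 n]

First entry: differences are 4, 6, 8, … (increasing by 2 each time), so 29, 33, 39, 47, 57 → 69.
Second entry: -35, -39, -43, -47, -51 → -55 (−4 each step).
For the letter, letters move forward 2 places in the alphabet: d, f, h, j, l → n.
So the next term is [69 -55 n].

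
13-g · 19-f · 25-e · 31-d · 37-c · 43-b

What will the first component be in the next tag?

First component: 13, 19, 25, 31, 37, 43 → 49 (+6 each step).

49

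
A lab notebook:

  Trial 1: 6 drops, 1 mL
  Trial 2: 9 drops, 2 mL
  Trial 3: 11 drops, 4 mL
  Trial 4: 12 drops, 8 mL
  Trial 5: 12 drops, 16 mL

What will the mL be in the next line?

32

ML: 1, 2, 4, 8, 16 → 32 (×2 each step).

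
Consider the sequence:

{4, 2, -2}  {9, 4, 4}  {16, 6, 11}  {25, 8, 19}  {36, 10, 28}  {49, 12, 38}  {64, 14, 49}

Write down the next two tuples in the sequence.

{81, 16, 61}, {100, 18, 74}

First slot goes 4, 9, 16, 25, 36, 49, 64 → 81 → 100 (perfect squares: 2², 3², 4², …).
Second slot goes 2, 4, 6, 8, 10, 12, 14 → 16 → 18 (+2 each step).
Third slot: differences are 6, 7, 8, … (increasing by 1 each time); -2, 4, 11, 19, 28, 38, 49 → 61 → 74.
Putting the parts together: {81, 16, 61} and then {100, 18, 74}.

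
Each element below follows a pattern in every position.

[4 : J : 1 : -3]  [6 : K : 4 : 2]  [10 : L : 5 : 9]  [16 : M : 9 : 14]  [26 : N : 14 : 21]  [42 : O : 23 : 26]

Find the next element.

First part: each term is the sum of the two before it, so 4, 6, 10, 16, 26, 42 → 68.
Letter: letters move forward 1 place in the alphabet; J, K, L, M, N, O → P.
Third part: each term is the sum of the two before it; 1, 4, 5, 9, 14, 23 → 37.
Fourth part: alternating steps +5, +7, +5, +7, …, so -3, 2, 9, 14, 21, 26 → 33.
So the next element is [68 : P : 37 : 33].

[68 : P : 37 : 33]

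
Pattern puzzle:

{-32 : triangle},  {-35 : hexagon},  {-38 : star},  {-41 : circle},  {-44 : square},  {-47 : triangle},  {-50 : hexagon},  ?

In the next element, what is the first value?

-53

First value — −3 each step: -32, -35, -38, -41, -44, -47, -50 → -53.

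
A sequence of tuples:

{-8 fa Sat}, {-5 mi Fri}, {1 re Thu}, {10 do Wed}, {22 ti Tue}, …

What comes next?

First slot: -8, -5, 1, 10, 22 → 37 (differences are 3, 6, 9, … (increasing by 3 each time)).
Note: runs backward through the solfège scale do→ti; fa, mi, re, do, ti → la.
Day: runs backward through the weekdays Mon→Sun, so Sat, Fri, Thu, Wed, Tue → Mon.
So the next tuple is {37 la Mon}.

{37 la Mon}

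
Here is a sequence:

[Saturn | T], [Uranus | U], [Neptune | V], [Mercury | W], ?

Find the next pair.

Planet goes Saturn, Uranus, Neptune, Mercury → Venus (runs through the planets Mercury→Neptune).
Letter goes T, U, V, W → X (letters move forward 1 place in the alphabet).
So the next pair is [Venus | X].

[Venus | X]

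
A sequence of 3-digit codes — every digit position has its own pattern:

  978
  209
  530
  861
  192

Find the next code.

423

First digit — +3 each step, mod 10: 9, 2, 5, 8, 1 → 4.
Second digit: +3 each step, mod 10; 7, 0, 3, 6, 9 → 2.
For the third digit, +1 each step, mod 10: 8, 9, 0, 1, 2 → 3.
So the next code is 423.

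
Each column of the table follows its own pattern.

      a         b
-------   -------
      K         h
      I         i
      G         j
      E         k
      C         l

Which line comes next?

Column a — letters move back 2 places in the alphabet: K, I, G, E, C → A.
Column b: letters move forward 1 place in the alphabet; h, i, j, k, l → m.
Combining the parts gives A  m.

A  m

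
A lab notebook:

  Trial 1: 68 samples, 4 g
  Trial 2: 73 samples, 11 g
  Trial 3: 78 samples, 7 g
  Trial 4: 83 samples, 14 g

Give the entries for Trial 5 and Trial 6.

For the samples, +5 each step: 68, 73, 78, 83 → 88 → 93.
G: 4, 11, 7, 14 → 10 → 17 (alternating steps +7, −4, +7, −4, …).
So the next two lines are 88 samples, 10 g and 93 samples, 17 g.

88 samples, 10 g; 93 samples, 17 g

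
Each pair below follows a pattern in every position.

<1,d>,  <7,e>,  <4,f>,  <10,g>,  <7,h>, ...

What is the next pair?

First entry goes 1, 7, 4, 10, 7 → 13 (alternating steps +6, −3, +6, −3, …).
Letter goes d, e, f, g, h → i (letters move forward 1 place in the alphabet).
Combining the parts gives <13,i>.

<13,i>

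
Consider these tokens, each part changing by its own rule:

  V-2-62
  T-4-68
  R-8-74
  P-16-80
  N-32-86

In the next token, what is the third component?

92

Letter: letters move back 2 places in the alphabet, so V, T, R, P, N → L.
Second component: ×2 each step, so 2, 4, 8, 16, 32 → 64.
Third component: +6 each step, so 62, 68, 74, 80, 86 → 92.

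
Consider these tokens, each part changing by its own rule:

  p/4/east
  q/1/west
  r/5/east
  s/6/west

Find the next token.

t/11/east

For the letter, letters move forward 1 place in the alphabet: p, q, r, s → t.
Second component: each term is the sum of the two before it, so 4, 1, 5, 6 → 11.
Direction goes east, west, east, west → east (alternates east ↔ west).
Putting it together: t/11/east.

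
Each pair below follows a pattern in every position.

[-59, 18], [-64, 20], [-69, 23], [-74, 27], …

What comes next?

For the first slot, −5 each step: -59, -64, -69, -74 → -79.
Second slot: differences are 2, 3, 4, … (increasing by 1 each time); 18, 20, 23, 27 → 32.
Combining the parts gives [-79, 32].

[-79, 32]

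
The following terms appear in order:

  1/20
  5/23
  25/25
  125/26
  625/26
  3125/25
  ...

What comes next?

First slot goes 1, 5, 25, 125, 625, 3125 → 15625 (×5 each step).
Second slot goes 20, 23, 25, 26, 26, 25 → 23 (differences are 3, 2, 1, … (decreasing by 1 each time)).
Putting it together: 15625/23.

15625/23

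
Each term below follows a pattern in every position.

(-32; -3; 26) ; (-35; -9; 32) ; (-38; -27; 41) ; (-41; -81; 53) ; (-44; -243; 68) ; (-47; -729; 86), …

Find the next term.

(-50; -2187; 107)

First component: −3 each step, so -32, -35, -38, -41, -44, -47 → -50.
Second component — ×3 each step: -3, -9, -27, -81, -243, -729 → -2187.
Third component: differences are 6, 9, 12, … (increasing by 3 each time), so 26, 32, 41, 53, 68, 86 → 107.
Putting it together: (-50; -2187; 107).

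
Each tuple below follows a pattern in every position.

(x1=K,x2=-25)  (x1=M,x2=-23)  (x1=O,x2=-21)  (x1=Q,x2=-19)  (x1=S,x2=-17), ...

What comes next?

X1 — letters move forward 2 places in the alphabet: K, M, O, Q, S → U.
X2: +2 each step; -25, -23, -21, -19, -17 → -15.
Combining the parts gives (x1=U,x2=-15).

(x1=U,x2=-15)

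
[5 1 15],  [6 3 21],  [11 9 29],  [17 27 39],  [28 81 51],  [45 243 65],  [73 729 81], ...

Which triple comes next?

[118 2187 99]

First entry goes 5, 6, 11, 17, 28, 45, 73 → 118 (each term is the sum of the two before it).
Second entry: ×3 each step; 1, 3, 9, 27, 81, 243, 729 → 2187.
Third entry: 15, 21, 29, 39, 51, 65, 81 → 99 (differences are 6, 8, 10, … (increasing by 2 each time)).
So the next triple is [118 2187 99].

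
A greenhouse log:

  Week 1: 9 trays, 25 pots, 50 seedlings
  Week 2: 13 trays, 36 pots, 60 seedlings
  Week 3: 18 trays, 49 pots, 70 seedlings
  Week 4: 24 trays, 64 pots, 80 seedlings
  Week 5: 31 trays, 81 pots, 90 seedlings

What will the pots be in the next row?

100

For the pots, perfect squares: 5², 6², 7², …: 25, 36, 49, 64, 81 → 100.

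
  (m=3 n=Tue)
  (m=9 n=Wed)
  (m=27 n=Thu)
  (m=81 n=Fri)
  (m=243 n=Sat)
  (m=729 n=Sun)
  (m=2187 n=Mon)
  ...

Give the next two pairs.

For the m, ×3 each step: 3, 9, 27, 81, 243, 729, 2187 → 6561 → 19683.
N: runs through the weekdays Mon→Sun, so Tue, Wed, Thu, Fri, Sat, Sun, Mon → Tue → Wed.
So the next two pairs are (m=6561 n=Tue) and (m=19683 n=Wed).

(m=6561 n=Tue), (m=19683 n=Wed)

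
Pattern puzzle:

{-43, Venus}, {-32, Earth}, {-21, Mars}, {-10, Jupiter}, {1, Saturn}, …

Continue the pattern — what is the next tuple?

{12, Uranus}

For the first entry, +11 each step: -43, -32, -21, -10, 1 → 12.
Planet goes Venus, Earth, Mars, Jupiter, Saturn → Uranus (runs through the planets Mercury→Neptune).
Putting it together: {12, Uranus}.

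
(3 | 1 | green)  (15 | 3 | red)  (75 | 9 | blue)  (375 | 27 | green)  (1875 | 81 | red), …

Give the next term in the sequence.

First component goes 3, 15, 75, 375, 1875 → 9375 (×5 each step).
For the second component, ×3 each step: 1, 3, 9, 27, 81 → 243.
For the colour, repeats green → red → blue: green, red, blue, green, red → blue.
Combining the parts gives (9375 | 243 | blue).

(9375 | 243 | blue)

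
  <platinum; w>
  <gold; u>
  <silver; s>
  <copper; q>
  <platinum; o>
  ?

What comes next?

<gold; m>

For the metal, repeats platinum → gold → silver → copper: platinum, gold, silver, copper, platinum → gold.
Letter: letters move back 2 places in the alphabet; w, u, s, q, o → m.
Combining the parts gives <gold; m>.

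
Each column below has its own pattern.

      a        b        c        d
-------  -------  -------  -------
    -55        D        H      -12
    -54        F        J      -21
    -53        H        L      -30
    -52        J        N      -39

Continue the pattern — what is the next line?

-51  L  P  -48

Column a: +1 each step; -55, -54, -53, -52 → -51.
Column b: letters move forward 2 places in the alphabet; D, F, H, J → L.
Column c — letters move forward 2 places in the alphabet: H, J, L, N → P.
Column d: -12, -21, -30, -39 → -48 (−9 each step).
Combining the parts gives -51  L  P  -48.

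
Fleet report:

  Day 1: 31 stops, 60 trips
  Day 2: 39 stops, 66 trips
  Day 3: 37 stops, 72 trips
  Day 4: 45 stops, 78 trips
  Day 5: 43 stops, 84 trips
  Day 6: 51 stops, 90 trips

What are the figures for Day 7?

Stops — alternating steps +8, −2, +8, −2, …: 31, 39, 37, 45, 43, 51 → 49.
Trips: 60, 66, 72, 78, 84, 90 → 96 (+6 each step).
So the next row is 49 stops, 96 trips.

49 stops, 96 trips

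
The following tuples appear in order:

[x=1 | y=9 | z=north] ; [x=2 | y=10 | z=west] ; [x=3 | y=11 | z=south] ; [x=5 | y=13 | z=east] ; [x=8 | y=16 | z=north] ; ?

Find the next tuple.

[x=13 | y=21 | z=west]

X: each term is the sum of the two before it; 1, 2, 3, 5, 8 → 13.
Y goes 9, 10, 11, 13, 16 → 21 (always 8 more than the x).
Z — repeats north → west → south → east: north, west, south, east, north → west.
Combining the parts gives [x=13 | y=21 | z=west].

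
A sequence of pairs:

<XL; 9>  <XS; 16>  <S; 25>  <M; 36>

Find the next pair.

For the size, runs through clothing sizes XS→XL: XL, XS, S, M → L.
Second entry: perfect squares: 3², 4², 5², …, so 9, 16, 25, 36 → 49.
So the next pair is <L; 49>.

<L; 49>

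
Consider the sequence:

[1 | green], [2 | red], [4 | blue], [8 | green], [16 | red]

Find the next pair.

[32 | blue]

First component goes 1, 2, 4, 8, 16 → 32 (×2 each step).
Colour: repeats green → red → blue, so green, red, blue, green, red → blue.
Combining the parts gives [32 | blue].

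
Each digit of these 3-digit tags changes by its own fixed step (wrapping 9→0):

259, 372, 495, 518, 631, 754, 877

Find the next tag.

990

First digit goes 2, 3, 4, 5, 6, 7, 8 → 9 (+1 each step, mod 10).
For the second digit, +2 each step, mod 10: 5, 7, 9, 1, 3, 5, 7 → 9.
Third digit goes 9, 2, 5, 8, 1, 4, 7 → 0 (+3 each step, mod 10).
Putting it together: 990.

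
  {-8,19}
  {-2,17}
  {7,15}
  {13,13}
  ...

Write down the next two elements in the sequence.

First entry: alternating steps +6, +9, +6, +9, …; -8, -2, 7, 13 → 22 → 28.
For the second entry, −2 each step: 19, 17, 15, 13 → 11 → 9.
Putting the parts together: {22,11} and then {28,9}.

{22,11}, {28,9}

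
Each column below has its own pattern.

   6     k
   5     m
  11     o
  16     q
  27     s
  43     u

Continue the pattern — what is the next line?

First component: 6, 5, 11, 16, 27, 43 → 70 (each term is the sum of the two before it).
Letter: letters move forward 2 places in the alphabet, so k, m, o, q, s, u → w.
Combining the parts gives 70  w.

70  w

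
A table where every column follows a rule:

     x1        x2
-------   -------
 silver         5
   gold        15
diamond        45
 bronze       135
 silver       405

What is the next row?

gold  1215

Column x1: repeats silver → gold → diamond → bronze; silver, gold, diamond, bronze, silver → gold.
Column x2 goes 5, 15, 45, 135, 405 → 1215 (×3 each step).
Putting it together: gold  1215.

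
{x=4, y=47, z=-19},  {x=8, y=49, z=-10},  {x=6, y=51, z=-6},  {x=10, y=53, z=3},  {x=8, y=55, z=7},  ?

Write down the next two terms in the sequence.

{x=12, y=57, z=16}, {x=10, y=59, z=20}

For the x, alternating steps +4, −2, +4, −2, …: 4, 8, 6, 10, 8 → 12 → 10.
Y: 47, 49, 51, 53, 55 → 57 → 59 (+2 each step).
Z: alternating steps +9, +4, +9, +4, …, so -19, -10, -6, 3, 7 → 16 → 20.
So the next two terms are {x=12, y=57, z=16} and {x=10, y=59, z=20}.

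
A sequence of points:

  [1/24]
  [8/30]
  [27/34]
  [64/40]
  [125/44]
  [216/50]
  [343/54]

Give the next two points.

For the first entry, perfect cubes: 1³, 2³, 3³, …: 1, 8, 27, 64, 125, 216, 343 → 512 → 729.
For the second entry, alternating steps +6, +4, +6, +4, …: 24, 30, 34, 40, 44, 50, 54 → 60 → 64.
So the next two points are [512/60] and [729/64].

[512/60], [729/64]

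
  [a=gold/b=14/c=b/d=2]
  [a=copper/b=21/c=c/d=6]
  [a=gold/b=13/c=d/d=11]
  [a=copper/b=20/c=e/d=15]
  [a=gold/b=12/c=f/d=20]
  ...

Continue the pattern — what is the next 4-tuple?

[a=copper/b=19/c=g/d=24]

A: gold, copper, gold, copper, gold → copper (alternates gold ↔ copper).
B: alternating steps +7, −8, +7, −8, …; 14, 21, 13, 20, 12 → 19.
For the c, letters move forward 1 place in the alphabet: b, c, d, e, f → g.
D — alternating steps +4, +5, +4, +5, …: 2, 6, 11, 15, 20 → 24.
Combining the parts gives [a=copper/b=19/c=g/d=24].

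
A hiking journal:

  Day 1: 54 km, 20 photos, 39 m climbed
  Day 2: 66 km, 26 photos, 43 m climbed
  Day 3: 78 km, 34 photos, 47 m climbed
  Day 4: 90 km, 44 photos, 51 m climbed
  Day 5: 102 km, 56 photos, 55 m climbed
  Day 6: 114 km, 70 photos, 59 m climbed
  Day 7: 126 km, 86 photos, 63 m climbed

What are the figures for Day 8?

Km: +12 each step; 54, 66, 78, 90, 102, 114, 126 → 138.
Photos — differences are 6, 8, 10, … (increasing by 2 each time): 20, 26, 34, 44, 56, 70, 86 → 104.
M climbed: +4 each step; 39, 43, 47, 51, 55, 59, 63 → 67.
So the next row is 138 km, 104 photos, 67 m climbed.

138 km, 104 photos, 67 m climbed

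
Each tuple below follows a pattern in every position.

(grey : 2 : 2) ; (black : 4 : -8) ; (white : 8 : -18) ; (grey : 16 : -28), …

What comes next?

For the shade, repeats grey → black → white: grey, black, white, grey → black.
Second slot: ×2 each step; 2, 4, 8, 16 → 32.
Third slot goes 2, -8, -18, -28 → -38 (−10 each step).
So the next tuple is (black : 32 : -38).

(black : 32 : -38)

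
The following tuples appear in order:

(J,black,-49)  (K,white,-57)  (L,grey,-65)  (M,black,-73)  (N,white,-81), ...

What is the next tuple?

(O,grey,-89)

Letter — letters move forward 1 place in the alphabet: J, K, L, M, N → O.
Shade: repeats black → white → grey; black, white, grey, black, white → grey.
Third entry goes -49, -57, -65, -73, -81 → -89 (−8 each step).
Combining the parts gives (O,grey,-89).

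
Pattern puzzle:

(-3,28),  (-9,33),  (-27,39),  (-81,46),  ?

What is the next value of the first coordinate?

First coordinate: ×3 each step, so -3, -9, -27, -81 → -243.

-243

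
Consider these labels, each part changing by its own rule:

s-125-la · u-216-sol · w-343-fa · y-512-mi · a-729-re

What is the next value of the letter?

c

Letter — letters move forward 2 places in the alphabet, wrapping Z→A: s, u, w, y, a → c.
Second component: 125, 216, 343, 512, 729 → 1000 (perfect cubes: 5³, 6³, 7³, …).
Note: runs backward through the solfège scale do→ti, so la, sol, fa, mi, re → do.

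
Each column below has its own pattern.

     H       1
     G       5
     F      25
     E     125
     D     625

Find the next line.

C  3125

Letter — letters move back 1 place in the alphabet: H, G, F, E, D → C.
For the second component, ×5 each step: 1, 5, 25, 125, 625 → 3125.
Putting it together: C  3125.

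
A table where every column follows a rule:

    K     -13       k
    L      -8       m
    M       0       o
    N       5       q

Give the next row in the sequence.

For the first letter, letters move forward 1 place in the alphabet: K, L, M, N → O.
Second component goes -13, -8, 0, 5 → 13 (alternating steps +5, +8, +5, +8, …).
For the second letter, letters move forward 2 places in the alphabet: k, m, o, q → s.
Combining the parts gives O  13  s.

O  13  s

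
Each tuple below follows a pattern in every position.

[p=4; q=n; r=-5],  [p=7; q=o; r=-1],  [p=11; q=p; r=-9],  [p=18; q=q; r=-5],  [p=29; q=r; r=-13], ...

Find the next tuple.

[p=47; q=s; r=-9]

P: each term is the sum of the two before it, so 4, 7, 11, 18, 29 → 47.
Q: letters move forward 1 place in the alphabet, so n, o, p, q, r → s.
R — alternating steps +4, −8, +4, −8, …: -5, -1, -9, -5, -13 → -9.
So the next tuple is [p=47; q=s; r=-9].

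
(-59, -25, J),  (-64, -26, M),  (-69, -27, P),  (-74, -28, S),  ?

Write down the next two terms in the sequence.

For the first slot, −5 each step: -59, -64, -69, -74 → -79 → -84.
Second slot goes -25, -26, -27, -28 → -29 → -30 (−1 each step).
For the letter, letters move forward 3 places in the alphabet: J, M, P, S → V → Y.
Putting the parts together: (-79, -29, V) and then (-84, -30, Y).

(-79, -29, V), (-84, -30, Y)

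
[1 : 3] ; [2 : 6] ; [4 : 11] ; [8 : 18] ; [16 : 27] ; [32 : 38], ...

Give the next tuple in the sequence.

For the first component, ×2 each step: 1, 2, 4, 8, 16, 32 → 64.
Second component: 3, 6, 11, 18, 27, 38 → 51 (differences are 3, 5, 7, … (increasing by 2 each time)).
So the next tuple is [64 : 51].

[64 : 51]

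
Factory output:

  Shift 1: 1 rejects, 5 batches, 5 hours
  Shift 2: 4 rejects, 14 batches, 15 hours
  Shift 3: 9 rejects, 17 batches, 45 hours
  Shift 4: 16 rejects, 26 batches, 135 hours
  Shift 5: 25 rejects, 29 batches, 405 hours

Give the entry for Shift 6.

Rejects — perfect squares: 1², 2², 3², …: 1, 4, 9, 16, 25 → 36.
For the batches, alternating steps +9, +3, +9, +3, …: 5, 14, 17, 26, 29 → 38.
Hours: ×3 each step, so 5, 15, 45, 135, 405 → 1215.
Combining the parts gives 36 rejects, 38 batches, 1215 hours.

36 rejects, 38 batches, 1215 hours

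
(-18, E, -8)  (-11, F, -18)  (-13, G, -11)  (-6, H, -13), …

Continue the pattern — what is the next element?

(-8, I, -6)

First value: alternating steps +7, −2, +7, −2, …; -18, -11, -13, -6 → -8.
Letter: letters move forward 1 place in the alphabet; E, F, G, H → I.
For the third value, always the previous value of the first value: -8, -18, -11, -13 → -6.
So the next element is (-8, I, -6).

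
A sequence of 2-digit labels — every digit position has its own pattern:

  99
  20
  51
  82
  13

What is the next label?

For the first digit, +3 each step, mod 10: 9, 2, 5, 8, 1 → 4.
Second digit goes 9, 0, 1, 2, 3 → 4 (+1 each step, mod 10).
Combining the parts gives 44.

44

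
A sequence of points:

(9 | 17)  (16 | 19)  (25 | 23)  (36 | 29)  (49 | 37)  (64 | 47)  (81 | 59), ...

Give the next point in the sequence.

(100 | 73)

First coordinate: perfect squares: 3², 4², 5², …; 9, 16, 25, 36, 49, 64, 81 → 100.
For the second coordinate, differences are 2, 4, 6, … (increasing by 2 each time): 17, 19, 23, 29, 37, 47, 59 → 73.
Combining the parts gives (100 | 73).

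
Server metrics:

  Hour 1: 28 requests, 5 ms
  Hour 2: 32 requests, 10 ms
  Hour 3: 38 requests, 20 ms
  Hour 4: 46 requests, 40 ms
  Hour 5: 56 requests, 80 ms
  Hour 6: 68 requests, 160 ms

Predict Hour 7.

82 requests, 320 ms

Requests: 28, 32, 38, 46, 56, 68 → 82 (differences are 4, 6, 8, … (increasing by 2 each time)).
Ms: 5, 10, 20, 40, 80, 160 → 320 (×2 each step).
Combining the parts gives 82 requests, 320 ms.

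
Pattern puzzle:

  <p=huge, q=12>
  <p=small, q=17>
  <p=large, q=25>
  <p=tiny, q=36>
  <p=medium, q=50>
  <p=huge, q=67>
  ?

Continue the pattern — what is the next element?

<p=small, q=87>

For the p, repeats huge → small → large → tiny → medium: huge, small, large, tiny, medium, huge → small.
Q goes 12, 17, 25, 36, 50, 67 → 87 (differences are 5, 8, 11, … (increasing by 3 each time)).
Putting it together: <p=small, q=87>.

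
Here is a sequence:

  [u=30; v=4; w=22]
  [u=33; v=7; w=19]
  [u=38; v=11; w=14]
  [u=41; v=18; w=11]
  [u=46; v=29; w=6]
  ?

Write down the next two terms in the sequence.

[u=49; v=47; w=3], [u=54; v=76; w=-2]

U goes 30, 33, 38, 41, 46 → 49 → 54 (alternating steps +3, +5, +3, +5, …).
V: 4, 7, 11, 18, 29 → 47 → 76 (each term is the sum of the two before it).
W: together with the u always sums to 52; 22, 19, 14, 11, 6 → 3 → -2.
So the next two terms are [u=49; v=47; w=3] and [u=54; v=76; w=-2].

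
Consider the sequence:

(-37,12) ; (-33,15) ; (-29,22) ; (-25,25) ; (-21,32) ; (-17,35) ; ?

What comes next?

(-13,42)

First component — +4 each step: -37, -33, -29, -25, -21, -17 → -13.
Second component: alternating steps +3, +7, +3, +7, …; 12, 15, 22, 25, 32, 35 → 42.
So the next term is (-13,42).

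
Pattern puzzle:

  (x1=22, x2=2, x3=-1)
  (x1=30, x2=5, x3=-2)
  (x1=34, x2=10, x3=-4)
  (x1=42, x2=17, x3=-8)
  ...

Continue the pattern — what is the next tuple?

(x1=46, x2=26, x3=-16)

X1 goes 22, 30, 34, 42 → 46 (alternating steps +8, +4, +8, +4, …).
X2: differences are 3, 5, 7, … (increasing by 2 each time), so 2, 5, 10, 17 → 26.
X3 goes -1, -2, -4, -8 → -16 (×2 each step).
So the next tuple is (x1=46, x2=26, x3=-16).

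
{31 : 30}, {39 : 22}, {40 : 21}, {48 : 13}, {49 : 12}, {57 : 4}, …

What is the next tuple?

First part goes 31, 39, 40, 48, 49, 57 → 58 (alternating steps +8, +1, +8, +1, …).
Second part: together with the first part always sums to 61; 30, 22, 21, 13, 12, 4 → 3.
Putting it together: {58 : 3}.

{58 : 3}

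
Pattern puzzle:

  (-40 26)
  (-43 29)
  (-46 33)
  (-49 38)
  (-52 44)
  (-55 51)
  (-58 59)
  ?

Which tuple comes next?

First component goes -40, -43, -46, -49, -52, -55, -58 → -61 (−3 each step).
For the second component, differences are 3, 4, 5, … (increasing by 1 each time): 26, 29, 33, 38, 44, 51, 59 → 68.
Putting it together: (-61 68).

(-61 68)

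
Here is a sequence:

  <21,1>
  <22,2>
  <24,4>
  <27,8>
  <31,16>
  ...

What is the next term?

<36,32>

First slot — differences are 1, 2, 3, … (increasing by 1 each time): 21, 22, 24, 27, 31 → 36.
Second slot: ×2 each step; 1, 2, 4, 8, 16 → 32.
So the next term is <36,32>.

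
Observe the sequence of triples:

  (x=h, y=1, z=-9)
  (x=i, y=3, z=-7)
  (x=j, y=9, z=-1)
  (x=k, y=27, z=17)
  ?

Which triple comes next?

X: letters move forward 1 place in the alphabet, so h, i, j, k → l.
Y: ×3 each step; 1, 3, 9, 27 → 81.
Z: always 10 less than the y, so -9, -7, -1, 17 → 71.
Putting it together: (x=l, y=81, z=71).

(x=l, y=81, z=71)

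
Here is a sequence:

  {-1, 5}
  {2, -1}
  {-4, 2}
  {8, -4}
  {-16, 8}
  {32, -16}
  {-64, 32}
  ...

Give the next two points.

{128, -64}, {-256, 128}

First slot — ×(-2) each step: -1, 2, -4, 8, -16, 32, -64 → 128 → -256.
For the second slot, always the previous value of the first slot: 5, -1, 2, -4, 8, -16, 32 → -64 → 128.
Putting the parts together: {128, -64} and then {-256, 128}.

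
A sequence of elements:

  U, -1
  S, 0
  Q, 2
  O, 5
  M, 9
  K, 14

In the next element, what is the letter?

I

Letter — letters move back 2 places in the alphabet: U, S, Q, O, M, K → I.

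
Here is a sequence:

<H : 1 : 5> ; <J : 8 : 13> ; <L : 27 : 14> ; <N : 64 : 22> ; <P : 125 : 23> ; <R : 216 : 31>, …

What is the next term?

<T : 343 : 32>

For the letter, letters move forward 2 places in the alphabet: H, J, L, N, P, R → T.
Second part — perfect cubes: 1³, 2³, 3³, …: 1, 8, 27, 64, 125, 216 → 343.
Third part: alternating steps +8, +1, +8, +1, …; 5, 13, 14, 22, 23, 31 → 32.
So the next term is <T : 343 : 32>.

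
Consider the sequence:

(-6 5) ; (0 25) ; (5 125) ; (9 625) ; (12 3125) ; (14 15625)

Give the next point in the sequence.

First slot goes -6, 0, 5, 9, 12, 14 → 15 (differences are 6, 5, 4, … (decreasing by 1 each time)).
Second slot goes 5, 25, 125, 625, 3125, 15625 → 78125 (×5 each step).
Putting it together: (15 78125).

(15 78125)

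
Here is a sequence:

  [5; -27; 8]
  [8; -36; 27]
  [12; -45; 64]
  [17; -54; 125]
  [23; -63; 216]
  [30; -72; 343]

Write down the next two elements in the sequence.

For the first component, differences are 3, 4, 5, … (increasing by 1 each time): 5, 8, 12, 17, 23, 30 → 38 → 47.
For the second component, −9 each step: -27, -36, -45, -54, -63, -72 → -81 → -90.
Third component: 8, 27, 64, 125, 216, 343 → 512 → 729 (perfect cubes: 2³, 3³, 4³, …).
Putting the parts together: [38; -81; 512] and then [47; -90; 729].

[38; -81; 512], [47; -90; 729]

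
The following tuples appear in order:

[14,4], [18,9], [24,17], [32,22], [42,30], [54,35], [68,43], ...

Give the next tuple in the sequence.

First slot: 14, 18, 24, 32, 42, 54, 68 → 84 (differences are 4, 6, 8, … (increasing by 2 each time)).
For the second slot, alternating steps +5, +8, +5, +8, …: 4, 9, 17, 22, 30, 35, 43 → 48.
Combining the parts gives [84,48].

[84,48]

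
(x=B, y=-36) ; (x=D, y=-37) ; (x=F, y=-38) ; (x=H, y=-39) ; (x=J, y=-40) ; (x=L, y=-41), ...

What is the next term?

X: B, D, F, H, J, L → N (letters move forward 2 places in the alphabet).
Y: -36, -37, -38, -39, -40, -41 → -42 (−1 each step).
Combining the parts gives (x=N, y=-42).

(x=N, y=-42)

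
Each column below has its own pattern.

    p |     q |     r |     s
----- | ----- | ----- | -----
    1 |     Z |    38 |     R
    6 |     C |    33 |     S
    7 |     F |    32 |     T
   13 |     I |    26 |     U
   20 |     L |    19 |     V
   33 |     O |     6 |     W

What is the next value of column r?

Column p: each term is the sum of the two before it; 1, 6, 7, 13, 20, 33 → 53.
Column q: Z, C, F, I, L, O → R (letters move forward 3 places in the alphabet, wrapping Z→A).
For the column r, together with the column p always sums to 39: 38, 33, 32, 26, 19, 6 → -14.
Column s: letters move forward 1 place in the alphabet; R, S, T, U, V, W → X.

-14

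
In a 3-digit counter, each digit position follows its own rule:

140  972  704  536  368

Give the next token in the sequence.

190

For the first digit, −2 each step, mod 10: 1, 9, 7, 5, 3 → 1.
For the second digit, +3 each step, mod 10: 4, 7, 0, 3, 6 → 9.
Third digit goes 0, 2, 4, 6, 8 → 0 (+2 each step, mod 10).
So the next token is 190.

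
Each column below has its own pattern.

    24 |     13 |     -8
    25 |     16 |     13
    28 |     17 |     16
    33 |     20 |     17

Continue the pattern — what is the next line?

40  21  20

For the first component, differences are 1, 3, 5, … (increasing by 2 each time): 24, 25, 28, 33 → 40.
Second component: alternating steps +3, +1, +3, +1, …; 13, 16, 17, 20 → 21.
For the third component, always the previous value of the second component: -8, 13, 16, 17 → 20.
So the next line is 40  21  20.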